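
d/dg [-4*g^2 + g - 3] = 1 - 8*g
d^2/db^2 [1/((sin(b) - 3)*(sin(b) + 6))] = (-4*sin(b)^4 - 9*sin(b)^3 - 75*sin(b)^2 - 36*sin(b) + 54)/((sin(b) - 3)^3*(sin(b) + 6)^3)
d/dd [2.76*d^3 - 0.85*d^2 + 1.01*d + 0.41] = 8.28*d^2 - 1.7*d + 1.01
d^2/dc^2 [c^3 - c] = 6*c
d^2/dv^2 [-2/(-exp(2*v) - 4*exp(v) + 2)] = 8*(-(exp(v) + 1)*(exp(2*v) + 4*exp(v) - 2) + 2*(exp(v) + 2)^2*exp(v))*exp(v)/(exp(2*v) + 4*exp(v) - 2)^3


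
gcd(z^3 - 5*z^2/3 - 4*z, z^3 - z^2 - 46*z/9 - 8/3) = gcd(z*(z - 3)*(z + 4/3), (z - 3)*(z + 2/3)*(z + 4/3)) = z^2 - 5*z/3 - 4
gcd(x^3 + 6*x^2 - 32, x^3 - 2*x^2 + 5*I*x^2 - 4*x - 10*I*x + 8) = x - 2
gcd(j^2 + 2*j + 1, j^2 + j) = j + 1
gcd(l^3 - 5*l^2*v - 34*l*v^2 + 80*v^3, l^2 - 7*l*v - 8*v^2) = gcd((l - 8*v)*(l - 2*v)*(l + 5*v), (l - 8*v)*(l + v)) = -l + 8*v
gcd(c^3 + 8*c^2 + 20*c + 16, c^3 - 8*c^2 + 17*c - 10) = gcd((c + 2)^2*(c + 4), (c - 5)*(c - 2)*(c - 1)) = 1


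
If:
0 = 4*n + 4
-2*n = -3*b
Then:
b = -2/3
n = -1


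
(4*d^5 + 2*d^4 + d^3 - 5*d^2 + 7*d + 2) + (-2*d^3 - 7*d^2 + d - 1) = 4*d^5 + 2*d^4 - d^3 - 12*d^2 + 8*d + 1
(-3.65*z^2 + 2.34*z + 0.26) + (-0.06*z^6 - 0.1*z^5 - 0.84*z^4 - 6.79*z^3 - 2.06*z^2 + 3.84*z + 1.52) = -0.06*z^6 - 0.1*z^5 - 0.84*z^4 - 6.79*z^3 - 5.71*z^2 + 6.18*z + 1.78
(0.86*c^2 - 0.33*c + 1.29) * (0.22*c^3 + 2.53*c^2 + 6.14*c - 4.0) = 0.1892*c^5 + 2.1032*c^4 + 4.7293*c^3 - 2.2025*c^2 + 9.2406*c - 5.16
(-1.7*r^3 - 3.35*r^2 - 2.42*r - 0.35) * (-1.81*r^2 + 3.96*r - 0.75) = 3.077*r^5 - 0.6685*r^4 - 7.6108*r^3 - 6.4372*r^2 + 0.429*r + 0.2625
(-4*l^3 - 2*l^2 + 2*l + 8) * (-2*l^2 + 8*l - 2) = 8*l^5 - 28*l^4 - 12*l^3 + 4*l^2 + 60*l - 16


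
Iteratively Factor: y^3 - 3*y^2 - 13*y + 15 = (y - 1)*(y^2 - 2*y - 15) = (y - 1)*(y + 3)*(y - 5)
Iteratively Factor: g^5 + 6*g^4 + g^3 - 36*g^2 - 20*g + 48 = (g + 3)*(g^4 + 3*g^3 - 8*g^2 - 12*g + 16) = (g - 2)*(g + 3)*(g^3 + 5*g^2 + 2*g - 8) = (g - 2)*(g + 3)*(g + 4)*(g^2 + g - 2) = (g - 2)*(g - 1)*(g + 3)*(g + 4)*(g + 2)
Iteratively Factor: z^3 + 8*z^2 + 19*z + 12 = (z + 1)*(z^2 + 7*z + 12) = (z + 1)*(z + 4)*(z + 3)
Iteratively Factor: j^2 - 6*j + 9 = (j - 3)*(j - 3)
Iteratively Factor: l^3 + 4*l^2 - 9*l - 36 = (l + 3)*(l^2 + l - 12) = (l - 3)*(l + 3)*(l + 4)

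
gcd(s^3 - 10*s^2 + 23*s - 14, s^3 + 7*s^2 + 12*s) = 1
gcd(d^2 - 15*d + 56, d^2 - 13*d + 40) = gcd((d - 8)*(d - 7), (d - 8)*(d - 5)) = d - 8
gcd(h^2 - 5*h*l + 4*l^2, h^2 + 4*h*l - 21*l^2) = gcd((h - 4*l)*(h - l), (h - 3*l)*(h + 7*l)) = 1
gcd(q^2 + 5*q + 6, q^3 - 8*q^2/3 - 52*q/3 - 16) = q + 2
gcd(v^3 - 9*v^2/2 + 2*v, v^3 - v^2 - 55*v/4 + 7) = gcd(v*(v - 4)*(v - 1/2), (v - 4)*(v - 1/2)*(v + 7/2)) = v^2 - 9*v/2 + 2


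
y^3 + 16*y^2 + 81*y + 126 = (y + 3)*(y + 6)*(y + 7)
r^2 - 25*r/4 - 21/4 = (r - 7)*(r + 3/4)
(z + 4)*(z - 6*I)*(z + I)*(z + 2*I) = z^4 + 4*z^3 - 3*I*z^3 + 16*z^2 - 12*I*z^2 + 64*z + 12*I*z + 48*I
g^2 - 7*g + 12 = (g - 4)*(g - 3)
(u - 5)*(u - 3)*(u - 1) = u^3 - 9*u^2 + 23*u - 15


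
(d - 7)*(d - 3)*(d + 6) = d^3 - 4*d^2 - 39*d + 126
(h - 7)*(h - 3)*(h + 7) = h^3 - 3*h^2 - 49*h + 147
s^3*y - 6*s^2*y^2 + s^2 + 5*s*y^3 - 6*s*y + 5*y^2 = (s - 5*y)*(s - y)*(s*y + 1)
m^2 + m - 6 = (m - 2)*(m + 3)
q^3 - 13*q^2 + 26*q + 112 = (q - 8)*(q - 7)*(q + 2)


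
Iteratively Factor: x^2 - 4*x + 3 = (x - 3)*(x - 1)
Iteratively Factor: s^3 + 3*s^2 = (s + 3)*(s^2) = s*(s + 3)*(s)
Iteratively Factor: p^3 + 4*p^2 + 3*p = (p)*(p^2 + 4*p + 3) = p*(p + 3)*(p + 1)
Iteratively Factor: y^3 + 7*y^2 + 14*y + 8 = (y + 2)*(y^2 + 5*y + 4) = (y + 1)*(y + 2)*(y + 4)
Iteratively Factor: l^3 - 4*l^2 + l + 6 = (l + 1)*(l^2 - 5*l + 6) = (l - 2)*(l + 1)*(l - 3)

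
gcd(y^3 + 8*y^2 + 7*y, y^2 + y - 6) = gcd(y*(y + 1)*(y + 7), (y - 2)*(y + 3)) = 1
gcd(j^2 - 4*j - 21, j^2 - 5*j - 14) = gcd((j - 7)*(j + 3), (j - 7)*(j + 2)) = j - 7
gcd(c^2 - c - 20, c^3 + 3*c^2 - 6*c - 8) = c + 4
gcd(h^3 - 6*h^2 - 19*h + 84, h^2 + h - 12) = h^2 + h - 12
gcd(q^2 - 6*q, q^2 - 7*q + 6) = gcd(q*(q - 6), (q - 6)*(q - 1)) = q - 6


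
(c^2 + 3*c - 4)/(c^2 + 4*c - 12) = (c^2 + 3*c - 4)/(c^2 + 4*c - 12)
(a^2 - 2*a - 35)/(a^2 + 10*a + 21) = (a^2 - 2*a - 35)/(a^2 + 10*a + 21)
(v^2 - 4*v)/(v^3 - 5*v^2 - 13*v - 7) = v*(4 - v)/(-v^3 + 5*v^2 + 13*v + 7)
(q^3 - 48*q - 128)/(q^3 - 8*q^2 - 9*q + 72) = (q^2 + 8*q + 16)/(q^2 - 9)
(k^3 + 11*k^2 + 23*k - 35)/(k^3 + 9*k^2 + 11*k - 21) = (k + 5)/(k + 3)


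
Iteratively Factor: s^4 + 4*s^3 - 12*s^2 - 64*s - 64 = (s - 4)*(s^3 + 8*s^2 + 20*s + 16) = (s - 4)*(s + 2)*(s^2 + 6*s + 8) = (s - 4)*(s + 2)^2*(s + 4)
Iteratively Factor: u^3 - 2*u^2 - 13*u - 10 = (u + 1)*(u^2 - 3*u - 10) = (u - 5)*(u + 1)*(u + 2)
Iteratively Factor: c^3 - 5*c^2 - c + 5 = (c + 1)*(c^2 - 6*c + 5) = (c - 5)*(c + 1)*(c - 1)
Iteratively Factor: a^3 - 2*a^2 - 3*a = (a + 1)*(a^2 - 3*a) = a*(a + 1)*(a - 3)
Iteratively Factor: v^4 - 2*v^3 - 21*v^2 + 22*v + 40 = (v + 1)*(v^3 - 3*v^2 - 18*v + 40) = (v - 2)*(v + 1)*(v^2 - v - 20) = (v - 2)*(v + 1)*(v + 4)*(v - 5)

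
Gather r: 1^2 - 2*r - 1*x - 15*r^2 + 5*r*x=-15*r^2 + r*(5*x - 2) - x + 1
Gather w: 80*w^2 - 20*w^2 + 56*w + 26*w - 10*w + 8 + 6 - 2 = 60*w^2 + 72*w + 12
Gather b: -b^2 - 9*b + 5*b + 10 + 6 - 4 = -b^2 - 4*b + 12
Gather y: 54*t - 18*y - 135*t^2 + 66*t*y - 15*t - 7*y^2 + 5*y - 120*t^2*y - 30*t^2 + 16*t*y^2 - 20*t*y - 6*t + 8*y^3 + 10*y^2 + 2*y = -165*t^2 + 33*t + 8*y^3 + y^2*(16*t + 3) + y*(-120*t^2 + 46*t - 11)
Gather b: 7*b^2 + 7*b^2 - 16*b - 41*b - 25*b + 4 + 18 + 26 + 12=14*b^2 - 82*b + 60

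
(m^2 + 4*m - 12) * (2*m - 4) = 2*m^3 + 4*m^2 - 40*m + 48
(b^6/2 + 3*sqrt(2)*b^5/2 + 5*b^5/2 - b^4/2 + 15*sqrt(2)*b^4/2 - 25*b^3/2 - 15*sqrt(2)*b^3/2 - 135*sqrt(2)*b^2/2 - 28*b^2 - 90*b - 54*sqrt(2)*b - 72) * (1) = b^6/2 + 3*sqrt(2)*b^5/2 + 5*b^5/2 - b^4/2 + 15*sqrt(2)*b^4/2 - 25*b^3/2 - 15*sqrt(2)*b^3/2 - 135*sqrt(2)*b^2/2 - 28*b^2 - 90*b - 54*sqrt(2)*b - 72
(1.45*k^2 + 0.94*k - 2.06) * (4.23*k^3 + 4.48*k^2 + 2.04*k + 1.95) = 6.1335*k^5 + 10.4722*k^4 - 1.5446*k^3 - 4.4837*k^2 - 2.3694*k - 4.017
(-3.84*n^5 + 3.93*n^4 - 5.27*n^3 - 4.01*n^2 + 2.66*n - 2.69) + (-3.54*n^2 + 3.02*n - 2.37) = -3.84*n^5 + 3.93*n^4 - 5.27*n^3 - 7.55*n^2 + 5.68*n - 5.06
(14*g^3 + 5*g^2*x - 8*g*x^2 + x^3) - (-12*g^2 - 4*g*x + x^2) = 14*g^3 + 5*g^2*x + 12*g^2 - 8*g*x^2 + 4*g*x + x^3 - x^2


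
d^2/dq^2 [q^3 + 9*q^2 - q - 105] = 6*q + 18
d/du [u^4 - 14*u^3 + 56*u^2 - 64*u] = 4*u^3 - 42*u^2 + 112*u - 64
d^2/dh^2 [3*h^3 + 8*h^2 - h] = 18*h + 16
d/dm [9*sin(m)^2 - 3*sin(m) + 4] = 3*(6*sin(m) - 1)*cos(m)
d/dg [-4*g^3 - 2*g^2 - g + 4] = -12*g^2 - 4*g - 1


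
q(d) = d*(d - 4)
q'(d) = 2*d - 4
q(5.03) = 5.18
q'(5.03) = 6.06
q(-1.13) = 5.80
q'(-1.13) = -6.26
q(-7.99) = 95.80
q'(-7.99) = -19.98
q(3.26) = -2.41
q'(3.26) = 2.52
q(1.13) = -3.24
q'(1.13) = -1.74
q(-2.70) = 18.09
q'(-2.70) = -9.40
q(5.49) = 8.18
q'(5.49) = 6.98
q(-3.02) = 21.20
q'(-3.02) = -10.04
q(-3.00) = 21.00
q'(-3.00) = -10.00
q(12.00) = 96.00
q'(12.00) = 20.00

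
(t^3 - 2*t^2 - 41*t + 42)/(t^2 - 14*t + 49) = (t^2 + 5*t - 6)/(t - 7)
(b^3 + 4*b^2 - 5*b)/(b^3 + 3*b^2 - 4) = b*(b + 5)/(b^2 + 4*b + 4)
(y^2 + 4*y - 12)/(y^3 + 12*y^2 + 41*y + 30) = (y - 2)/(y^2 + 6*y + 5)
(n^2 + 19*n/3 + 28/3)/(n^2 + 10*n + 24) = (n + 7/3)/(n + 6)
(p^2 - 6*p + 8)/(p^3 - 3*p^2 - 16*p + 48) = (p - 2)/(p^2 + p - 12)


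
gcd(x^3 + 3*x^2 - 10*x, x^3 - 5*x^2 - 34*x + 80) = x^2 + 3*x - 10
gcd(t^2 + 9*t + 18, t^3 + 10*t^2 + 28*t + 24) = t + 6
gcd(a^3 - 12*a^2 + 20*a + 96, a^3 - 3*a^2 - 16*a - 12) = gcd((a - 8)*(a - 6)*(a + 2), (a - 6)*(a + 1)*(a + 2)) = a^2 - 4*a - 12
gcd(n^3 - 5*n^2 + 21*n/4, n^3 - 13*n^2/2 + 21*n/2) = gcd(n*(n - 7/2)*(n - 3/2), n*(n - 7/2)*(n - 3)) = n^2 - 7*n/2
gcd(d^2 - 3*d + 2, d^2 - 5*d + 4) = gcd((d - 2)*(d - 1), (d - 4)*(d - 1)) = d - 1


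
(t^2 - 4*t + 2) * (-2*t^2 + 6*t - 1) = -2*t^4 + 14*t^3 - 29*t^2 + 16*t - 2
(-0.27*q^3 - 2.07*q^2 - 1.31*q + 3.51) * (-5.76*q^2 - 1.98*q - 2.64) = 1.5552*q^5 + 12.4578*q^4 + 12.357*q^3 - 12.159*q^2 - 3.4914*q - 9.2664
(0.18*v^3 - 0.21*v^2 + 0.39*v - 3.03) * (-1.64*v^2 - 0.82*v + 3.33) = -0.2952*v^5 + 0.1968*v^4 + 0.132*v^3 + 3.9501*v^2 + 3.7833*v - 10.0899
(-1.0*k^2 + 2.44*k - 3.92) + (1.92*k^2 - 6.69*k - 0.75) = 0.92*k^2 - 4.25*k - 4.67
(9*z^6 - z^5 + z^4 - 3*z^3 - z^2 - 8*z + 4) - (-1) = 9*z^6 - z^5 + z^4 - 3*z^3 - z^2 - 8*z + 5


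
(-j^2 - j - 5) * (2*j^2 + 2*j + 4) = -2*j^4 - 4*j^3 - 16*j^2 - 14*j - 20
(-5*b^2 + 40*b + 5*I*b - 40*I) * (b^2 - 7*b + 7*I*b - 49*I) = -5*b^4 + 75*b^3 - 30*I*b^3 - 315*b^2 + 450*I*b^2 + 525*b - 1680*I*b - 1960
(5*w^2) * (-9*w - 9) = -45*w^3 - 45*w^2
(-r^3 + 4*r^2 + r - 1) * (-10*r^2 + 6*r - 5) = 10*r^5 - 46*r^4 + 19*r^3 - 4*r^2 - 11*r + 5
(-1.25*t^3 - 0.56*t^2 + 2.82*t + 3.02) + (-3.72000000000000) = -1.25*t^3 - 0.56*t^2 + 2.82*t - 0.7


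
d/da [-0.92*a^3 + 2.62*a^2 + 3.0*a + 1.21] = -2.76*a^2 + 5.24*a + 3.0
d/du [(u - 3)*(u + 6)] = 2*u + 3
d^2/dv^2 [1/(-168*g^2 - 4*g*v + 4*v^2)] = (-42*g^2 - g*v + v^2 - (g - 2*v)^2)/(2*(42*g^2 + g*v - v^2)^3)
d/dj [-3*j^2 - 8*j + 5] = -6*j - 8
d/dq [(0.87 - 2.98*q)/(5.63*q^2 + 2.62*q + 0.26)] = (16.7774*q^2 - 9.7962*q - 3.0542)/(31.6969*q^4 + 29.5012*q^3 + 9.792*q^2 + 1.3624*q + 0.0676)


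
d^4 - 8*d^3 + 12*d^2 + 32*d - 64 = (d - 4)^2*(d - 2)*(d + 2)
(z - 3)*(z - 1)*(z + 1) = z^3 - 3*z^2 - z + 3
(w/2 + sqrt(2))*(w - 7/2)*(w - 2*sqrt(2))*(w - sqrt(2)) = w^4/2 - 7*w^3/4 - sqrt(2)*w^3/2 - 4*w^2 + 7*sqrt(2)*w^2/4 + 4*sqrt(2)*w + 14*w - 14*sqrt(2)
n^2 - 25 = (n - 5)*(n + 5)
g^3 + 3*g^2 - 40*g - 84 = (g - 6)*(g + 2)*(g + 7)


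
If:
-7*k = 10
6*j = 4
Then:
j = 2/3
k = -10/7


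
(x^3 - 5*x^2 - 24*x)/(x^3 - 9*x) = (x - 8)/(x - 3)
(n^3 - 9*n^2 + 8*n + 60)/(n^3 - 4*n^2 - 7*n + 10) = (n - 6)/(n - 1)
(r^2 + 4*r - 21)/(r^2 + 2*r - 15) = (r + 7)/(r + 5)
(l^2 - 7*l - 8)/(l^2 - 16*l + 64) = (l + 1)/(l - 8)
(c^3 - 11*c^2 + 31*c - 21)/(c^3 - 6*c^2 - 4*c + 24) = (c^3 - 11*c^2 + 31*c - 21)/(c^3 - 6*c^2 - 4*c + 24)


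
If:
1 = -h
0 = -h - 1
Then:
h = -1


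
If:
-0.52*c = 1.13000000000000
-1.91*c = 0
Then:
No Solution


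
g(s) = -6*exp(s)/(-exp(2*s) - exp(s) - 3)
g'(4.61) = -0.06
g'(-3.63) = 0.05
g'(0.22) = 0.32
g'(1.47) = -0.60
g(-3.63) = 0.05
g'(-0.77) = 0.57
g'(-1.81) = 0.29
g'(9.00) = 0.00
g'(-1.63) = 0.33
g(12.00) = 0.00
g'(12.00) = 0.00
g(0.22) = 1.29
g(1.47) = 0.99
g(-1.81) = 0.31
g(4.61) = 0.06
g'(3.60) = -0.15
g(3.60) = 0.16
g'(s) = -6*(2*exp(2*s) + exp(s))*exp(s)/(-exp(2*s) - exp(s) - 3)^2 - 6*exp(s)/(-exp(2*s) - exp(s) - 3)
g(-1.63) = 0.36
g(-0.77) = 0.76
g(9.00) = 0.00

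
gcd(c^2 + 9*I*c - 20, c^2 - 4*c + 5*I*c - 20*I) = c + 5*I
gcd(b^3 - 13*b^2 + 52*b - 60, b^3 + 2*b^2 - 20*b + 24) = b - 2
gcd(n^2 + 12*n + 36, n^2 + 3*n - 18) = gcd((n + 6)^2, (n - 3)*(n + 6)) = n + 6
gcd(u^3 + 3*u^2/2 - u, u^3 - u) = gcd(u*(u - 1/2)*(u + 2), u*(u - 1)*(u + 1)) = u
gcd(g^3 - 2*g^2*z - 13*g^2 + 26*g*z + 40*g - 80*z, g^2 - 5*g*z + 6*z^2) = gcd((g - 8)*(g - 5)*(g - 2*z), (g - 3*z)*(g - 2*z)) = -g + 2*z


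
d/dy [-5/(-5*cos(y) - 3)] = 25*sin(y)/(5*cos(y) + 3)^2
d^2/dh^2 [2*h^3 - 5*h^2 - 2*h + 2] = 12*h - 10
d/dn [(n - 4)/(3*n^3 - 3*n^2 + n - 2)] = (3*n^3 - 3*n^2 + n - (n - 4)*(9*n^2 - 6*n + 1) - 2)/(3*n^3 - 3*n^2 + n - 2)^2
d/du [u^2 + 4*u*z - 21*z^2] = 2*u + 4*z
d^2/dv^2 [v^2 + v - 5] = 2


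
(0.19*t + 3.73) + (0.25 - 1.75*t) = 3.98 - 1.56*t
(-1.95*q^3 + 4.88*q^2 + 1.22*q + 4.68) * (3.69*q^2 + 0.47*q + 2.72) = -7.1955*q^5 + 17.0907*q^4 + 1.4914*q^3 + 31.1162*q^2 + 5.518*q + 12.7296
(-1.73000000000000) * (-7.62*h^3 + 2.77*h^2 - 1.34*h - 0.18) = 13.1826*h^3 - 4.7921*h^2 + 2.3182*h + 0.3114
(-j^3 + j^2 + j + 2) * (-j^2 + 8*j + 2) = j^5 - 9*j^4 + 5*j^3 + 8*j^2 + 18*j + 4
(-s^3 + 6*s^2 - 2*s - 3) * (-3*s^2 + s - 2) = 3*s^5 - 19*s^4 + 14*s^3 - 5*s^2 + s + 6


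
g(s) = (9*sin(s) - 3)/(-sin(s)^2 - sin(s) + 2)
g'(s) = (2*sin(s)*cos(s) + cos(s))*(9*sin(s) - 3)/(-sin(s)^2 - sin(s) + 2)^2 + 9*cos(s)/(-sin(s)^2 - sin(s) + 2) = 3*(3*sin(s)^2 - 2*sin(s) + 5)*cos(s)/(sin(s)^2 + sin(s) - 2)^2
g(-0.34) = -2.70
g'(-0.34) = 3.44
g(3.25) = -1.90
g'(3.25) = -3.56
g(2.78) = 0.12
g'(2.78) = -5.66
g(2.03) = 16.89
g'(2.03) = -82.97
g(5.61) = -3.85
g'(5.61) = 3.48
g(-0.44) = -3.04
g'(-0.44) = 3.45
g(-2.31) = -4.40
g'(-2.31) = -3.41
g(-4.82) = 343.41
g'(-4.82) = 6419.85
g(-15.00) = -3.97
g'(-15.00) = -3.48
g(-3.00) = -2.01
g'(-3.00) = -3.53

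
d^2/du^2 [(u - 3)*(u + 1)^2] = 6*u - 2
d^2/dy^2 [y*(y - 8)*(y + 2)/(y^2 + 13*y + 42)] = 42*(9*y^3 + 114*y^2 + 348*y - 88)/(y^6 + 39*y^5 + 633*y^4 + 5473*y^3 + 26586*y^2 + 68796*y + 74088)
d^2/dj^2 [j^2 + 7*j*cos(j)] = -7*j*cos(j) - 14*sin(j) + 2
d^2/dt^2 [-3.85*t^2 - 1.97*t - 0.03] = -7.70000000000000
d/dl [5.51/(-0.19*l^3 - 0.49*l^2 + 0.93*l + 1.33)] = (3.1407*l^2 + 5.3998*l - 5.1243)/(0.19*l^3 + 0.49*l^2 - 0.93*l - 1.33)^2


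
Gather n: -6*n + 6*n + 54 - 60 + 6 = 0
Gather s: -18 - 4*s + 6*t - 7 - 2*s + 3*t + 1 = -6*s + 9*t - 24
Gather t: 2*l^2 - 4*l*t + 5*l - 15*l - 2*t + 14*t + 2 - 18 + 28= 2*l^2 - 10*l + t*(12 - 4*l) + 12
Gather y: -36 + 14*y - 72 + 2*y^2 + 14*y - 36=2*y^2 + 28*y - 144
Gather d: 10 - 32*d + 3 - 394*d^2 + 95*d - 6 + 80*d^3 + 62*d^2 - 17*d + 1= 80*d^3 - 332*d^2 + 46*d + 8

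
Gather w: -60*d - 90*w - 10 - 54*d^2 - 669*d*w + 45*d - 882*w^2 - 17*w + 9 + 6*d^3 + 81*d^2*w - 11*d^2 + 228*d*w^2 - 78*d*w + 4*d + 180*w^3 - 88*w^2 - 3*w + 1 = 6*d^3 - 65*d^2 - 11*d + 180*w^3 + w^2*(228*d - 970) + w*(81*d^2 - 747*d - 110)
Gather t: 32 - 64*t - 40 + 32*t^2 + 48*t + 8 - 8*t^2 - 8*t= 24*t^2 - 24*t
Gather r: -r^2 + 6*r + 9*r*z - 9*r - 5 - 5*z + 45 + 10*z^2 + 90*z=-r^2 + r*(9*z - 3) + 10*z^2 + 85*z + 40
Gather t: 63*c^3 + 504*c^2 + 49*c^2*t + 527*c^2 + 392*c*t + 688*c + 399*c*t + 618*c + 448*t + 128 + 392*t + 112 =63*c^3 + 1031*c^2 + 1306*c + t*(49*c^2 + 791*c + 840) + 240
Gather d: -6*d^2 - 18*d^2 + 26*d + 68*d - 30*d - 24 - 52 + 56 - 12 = -24*d^2 + 64*d - 32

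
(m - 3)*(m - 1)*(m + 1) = m^3 - 3*m^2 - m + 3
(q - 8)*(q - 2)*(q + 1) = q^3 - 9*q^2 + 6*q + 16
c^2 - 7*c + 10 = (c - 5)*(c - 2)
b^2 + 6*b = b*(b + 6)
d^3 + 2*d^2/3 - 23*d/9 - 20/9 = (d - 5/3)*(d + 1)*(d + 4/3)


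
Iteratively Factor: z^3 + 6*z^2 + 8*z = (z + 2)*(z^2 + 4*z) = (z + 2)*(z + 4)*(z)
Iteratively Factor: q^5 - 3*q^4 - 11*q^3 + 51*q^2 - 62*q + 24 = (q - 2)*(q^4 - q^3 - 13*q^2 + 25*q - 12) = (q - 2)*(q - 1)*(q^3 - 13*q + 12) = (q - 3)*(q - 2)*(q - 1)*(q^2 + 3*q - 4) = (q - 3)*(q - 2)*(q - 1)*(q + 4)*(q - 1)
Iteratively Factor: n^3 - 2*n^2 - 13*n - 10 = (n + 1)*(n^2 - 3*n - 10) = (n - 5)*(n + 1)*(n + 2)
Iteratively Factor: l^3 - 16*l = (l)*(l^2 - 16) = l*(l - 4)*(l + 4)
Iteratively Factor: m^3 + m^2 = (m + 1)*(m^2) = m*(m + 1)*(m)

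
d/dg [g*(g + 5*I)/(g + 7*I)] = (g^2 + 14*I*g - 35)/(g^2 + 14*I*g - 49)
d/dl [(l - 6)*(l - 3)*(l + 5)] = 3*l^2 - 8*l - 27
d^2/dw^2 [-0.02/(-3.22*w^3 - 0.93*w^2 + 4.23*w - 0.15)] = (-(0.3864*w + 0.0372)*(3.22*w^3 + 0.93*w^2 - 4.23*w + 0.15) + 0.02*(9.66*w^2 + 1.86*w - 4.23)*(19.32*w^2 + 3.72*w - 8.46))/(3.22*w^3 + 0.93*w^2 - 4.23*w + 0.15)^3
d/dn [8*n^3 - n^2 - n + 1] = 24*n^2 - 2*n - 1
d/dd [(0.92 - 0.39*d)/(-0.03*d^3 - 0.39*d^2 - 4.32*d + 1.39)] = (-0.0234*d^3 - 0.0693*d^2 + 0.7176*d + 3.4323)/(0.0009*d^6 + 0.0234*d^5 + 0.4113*d^4 + 3.2862*d^3 + 17.5782*d^2 - 12.0096*d + 1.9321)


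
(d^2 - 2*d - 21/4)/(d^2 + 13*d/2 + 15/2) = (d - 7/2)/(d + 5)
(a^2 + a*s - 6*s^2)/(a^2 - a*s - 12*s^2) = (-a + 2*s)/(-a + 4*s)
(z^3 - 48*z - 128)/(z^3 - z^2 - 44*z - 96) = (z + 4)/(z + 3)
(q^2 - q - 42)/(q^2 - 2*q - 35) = (q + 6)/(q + 5)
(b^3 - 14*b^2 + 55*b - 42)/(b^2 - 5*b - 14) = (b^2 - 7*b + 6)/(b + 2)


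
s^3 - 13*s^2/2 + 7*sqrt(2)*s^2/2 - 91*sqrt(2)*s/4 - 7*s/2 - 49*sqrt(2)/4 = (s - 7)*(s + 1/2)*(s + 7*sqrt(2)/2)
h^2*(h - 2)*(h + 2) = h^4 - 4*h^2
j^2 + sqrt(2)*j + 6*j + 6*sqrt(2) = (j + 6)*(j + sqrt(2))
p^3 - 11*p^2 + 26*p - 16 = (p - 8)*(p - 2)*(p - 1)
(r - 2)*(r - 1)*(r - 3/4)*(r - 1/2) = r^4 - 17*r^3/4 + 49*r^2/8 - 29*r/8 + 3/4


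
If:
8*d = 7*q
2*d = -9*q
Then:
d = 0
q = 0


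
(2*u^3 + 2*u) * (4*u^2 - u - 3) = 8*u^5 - 2*u^4 + 2*u^3 - 2*u^2 - 6*u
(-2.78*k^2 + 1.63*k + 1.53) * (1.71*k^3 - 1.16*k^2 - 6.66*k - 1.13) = -4.7538*k^5 + 6.0121*k^4 + 19.2403*k^3 - 9.4892*k^2 - 12.0317*k - 1.7289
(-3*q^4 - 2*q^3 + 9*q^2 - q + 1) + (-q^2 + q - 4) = -3*q^4 - 2*q^3 + 8*q^2 - 3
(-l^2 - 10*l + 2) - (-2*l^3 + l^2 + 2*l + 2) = 2*l^3 - 2*l^2 - 12*l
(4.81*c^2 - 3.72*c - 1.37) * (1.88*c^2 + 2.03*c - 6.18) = 9.0428*c^4 + 2.7707*c^3 - 39.853*c^2 + 20.2085*c + 8.4666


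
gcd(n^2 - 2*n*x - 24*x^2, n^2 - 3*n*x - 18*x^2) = -n + 6*x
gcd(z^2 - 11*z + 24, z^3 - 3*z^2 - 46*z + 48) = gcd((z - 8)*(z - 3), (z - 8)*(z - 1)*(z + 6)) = z - 8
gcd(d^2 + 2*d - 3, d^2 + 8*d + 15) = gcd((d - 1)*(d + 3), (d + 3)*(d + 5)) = d + 3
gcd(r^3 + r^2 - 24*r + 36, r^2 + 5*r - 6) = r + 6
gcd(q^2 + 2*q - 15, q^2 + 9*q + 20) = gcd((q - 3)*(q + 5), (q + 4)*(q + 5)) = q + 5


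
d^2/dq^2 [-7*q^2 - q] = -14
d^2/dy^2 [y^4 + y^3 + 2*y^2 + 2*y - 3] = 12*y^2 + 6*y + 4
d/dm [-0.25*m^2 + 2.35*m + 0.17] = 2.35 - 0.5*m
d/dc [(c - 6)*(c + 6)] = 2*c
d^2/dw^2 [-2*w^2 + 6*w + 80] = -4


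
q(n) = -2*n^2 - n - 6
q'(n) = -4*n - 1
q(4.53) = -51.57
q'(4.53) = -19.12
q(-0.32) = -5.88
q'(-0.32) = 0.28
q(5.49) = -71.77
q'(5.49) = -22.96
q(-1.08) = -7.25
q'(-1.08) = 3.32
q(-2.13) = -12.94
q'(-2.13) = 7.52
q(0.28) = -6.44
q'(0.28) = -2.12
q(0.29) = -6.46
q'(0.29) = -2.16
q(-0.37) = -5.90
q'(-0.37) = 0.48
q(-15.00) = -441.00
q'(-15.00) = 59.00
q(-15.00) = -441.00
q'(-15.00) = 59.00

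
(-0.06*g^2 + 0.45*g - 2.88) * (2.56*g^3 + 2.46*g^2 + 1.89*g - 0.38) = -0.1536*g^5 + 1.0044*g^4 - 6.3792*g^3 - 6.2115*g^2 - 5.6142*g + 1.0944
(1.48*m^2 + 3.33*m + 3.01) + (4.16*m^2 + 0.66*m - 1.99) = 5.64*m^2 + 3.99*m + 1.02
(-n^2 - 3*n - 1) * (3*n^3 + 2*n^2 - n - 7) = -3*n^5 - 11*n^4 - 8*n^3 + 8*n^2 + 22*n + 7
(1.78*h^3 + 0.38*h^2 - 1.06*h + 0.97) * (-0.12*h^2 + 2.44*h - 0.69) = -0.2136*h^5 + 4.2976*h^4 - 0.1738*h^3 - 2.965*h^2 + 3.0982*h - 0.6693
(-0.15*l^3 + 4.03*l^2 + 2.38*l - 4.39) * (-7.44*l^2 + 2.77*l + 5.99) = 1.116*l^5 - 30.3987*l^4 - 7.4426*l^3 + 63.3939*l^2 + 2.0959*l - 26.2961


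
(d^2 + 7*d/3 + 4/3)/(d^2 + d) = (d + 4/3)/d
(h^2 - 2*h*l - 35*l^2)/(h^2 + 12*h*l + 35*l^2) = (h - 7*l)/(h + 7*l)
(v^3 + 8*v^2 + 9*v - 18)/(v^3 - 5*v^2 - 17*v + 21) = (v + 6)/(v - 7)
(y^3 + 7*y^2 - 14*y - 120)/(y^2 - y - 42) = (y^2 + y - 20)/(y - 7)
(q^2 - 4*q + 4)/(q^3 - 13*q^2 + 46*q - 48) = (q - 2)/(q^2 - 11*q + 24)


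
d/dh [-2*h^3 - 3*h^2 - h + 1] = -6*h^2 - 6*h - 1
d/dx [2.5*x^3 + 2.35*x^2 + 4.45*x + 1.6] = 7.5*x^2 + 4.7*x + 4.45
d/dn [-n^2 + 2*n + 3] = 2 - 2*n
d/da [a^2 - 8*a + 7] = 2*a - 8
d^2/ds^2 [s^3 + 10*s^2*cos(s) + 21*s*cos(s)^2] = -10*s^2*cos(s) - 40*s*sin(s) - 42*s*cos(2*s) + 6*s - 42*sin(2*s) + 20*cos(s)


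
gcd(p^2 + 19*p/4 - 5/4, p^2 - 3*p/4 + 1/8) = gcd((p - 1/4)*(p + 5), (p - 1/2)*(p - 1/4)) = p - 1/4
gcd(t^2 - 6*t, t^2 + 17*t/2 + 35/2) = 1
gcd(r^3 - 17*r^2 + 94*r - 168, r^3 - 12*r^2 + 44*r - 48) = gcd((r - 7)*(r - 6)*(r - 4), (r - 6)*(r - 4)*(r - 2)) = r^2 - 10*r + 24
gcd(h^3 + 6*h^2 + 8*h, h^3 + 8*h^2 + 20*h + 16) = h^2 + 6*h + 8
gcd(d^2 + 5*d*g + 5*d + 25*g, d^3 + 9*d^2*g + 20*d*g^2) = d + 5*g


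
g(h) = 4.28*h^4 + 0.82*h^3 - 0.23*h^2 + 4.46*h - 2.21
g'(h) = 17.12*h^3 + 2.46*h^2 - 0.46*h + 4.46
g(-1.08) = -2.51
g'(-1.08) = -13.74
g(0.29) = -0.89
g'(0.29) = 4.95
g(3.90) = 1050.48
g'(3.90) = 1055.62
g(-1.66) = 18.50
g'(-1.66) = -66.31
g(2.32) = 141.13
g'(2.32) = 230.41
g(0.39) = -0.36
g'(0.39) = 5.67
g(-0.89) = -4.25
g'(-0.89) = -5.25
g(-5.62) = 4089.52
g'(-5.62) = -2954.13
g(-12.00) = 87244.27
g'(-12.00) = -29219.14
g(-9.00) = 27422.32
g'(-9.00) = -12272.62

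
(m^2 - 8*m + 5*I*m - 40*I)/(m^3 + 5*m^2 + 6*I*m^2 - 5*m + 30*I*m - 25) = (m - 8)/(m^2 + m*(5 + I) + 5*I)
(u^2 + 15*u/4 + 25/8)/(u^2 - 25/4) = (4*u + 5)/(2*(2*u - 5))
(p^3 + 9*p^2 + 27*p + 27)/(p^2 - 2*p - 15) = (p^2 + 6*p + 9)/(p - 5)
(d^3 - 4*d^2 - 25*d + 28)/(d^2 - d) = d - 3 - 28/d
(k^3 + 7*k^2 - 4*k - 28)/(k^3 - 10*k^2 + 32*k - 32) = (k^2 + 9*k + 14)/(k^2 - 8*k + 16)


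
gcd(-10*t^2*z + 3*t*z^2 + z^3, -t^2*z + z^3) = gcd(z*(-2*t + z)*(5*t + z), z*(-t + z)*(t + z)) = z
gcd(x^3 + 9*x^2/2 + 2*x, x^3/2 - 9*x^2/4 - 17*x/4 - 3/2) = x + 1/2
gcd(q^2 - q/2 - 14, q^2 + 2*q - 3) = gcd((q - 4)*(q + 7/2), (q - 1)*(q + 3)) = 1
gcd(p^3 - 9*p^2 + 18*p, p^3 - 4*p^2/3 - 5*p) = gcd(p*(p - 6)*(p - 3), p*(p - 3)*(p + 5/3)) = p^2 - 3*p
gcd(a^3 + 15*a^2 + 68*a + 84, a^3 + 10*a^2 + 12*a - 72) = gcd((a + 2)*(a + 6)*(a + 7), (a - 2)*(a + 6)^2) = a + 6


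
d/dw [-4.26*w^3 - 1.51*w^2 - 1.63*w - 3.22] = -12.78*w^2 - 3.02*w - 1.63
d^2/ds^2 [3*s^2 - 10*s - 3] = 6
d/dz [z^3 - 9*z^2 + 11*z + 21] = 3*z^2 - 18*z + 11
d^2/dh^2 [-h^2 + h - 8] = -2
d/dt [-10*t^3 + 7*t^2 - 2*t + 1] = -30*t^2 + 14*t - 2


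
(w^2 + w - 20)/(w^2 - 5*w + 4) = (w + 5)/(w - 1)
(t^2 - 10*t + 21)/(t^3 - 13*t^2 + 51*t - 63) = 1/(t - 3)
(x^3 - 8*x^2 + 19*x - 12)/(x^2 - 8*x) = (x^3 - 8*x^2 + 19*x - 12)/(x*(x - 8))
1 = 1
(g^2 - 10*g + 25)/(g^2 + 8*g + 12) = (g^2 - 10*g + 25)/(g^2 + 8*g + 12)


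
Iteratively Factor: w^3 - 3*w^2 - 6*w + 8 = (w + 2)*(w^2 - 5*w + 4) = (w - 4)*(w + 2)*(w - 1)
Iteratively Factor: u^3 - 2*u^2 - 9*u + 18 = (u - 3)*(u^2 + u - 6) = (u - 3)*(u + 3)*(u - 2)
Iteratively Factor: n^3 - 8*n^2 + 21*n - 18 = (n - 3)*(n^2 - 5*n + 6) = (n - 3)*(n - 2)*(n - 3)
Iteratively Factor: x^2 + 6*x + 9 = (x + 3)*(x + 3)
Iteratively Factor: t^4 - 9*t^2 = (t)*(t^3 - 9*t) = t*(t - 3)*(t^2 + 3*t) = t^2*(t - 3)*(t + 3)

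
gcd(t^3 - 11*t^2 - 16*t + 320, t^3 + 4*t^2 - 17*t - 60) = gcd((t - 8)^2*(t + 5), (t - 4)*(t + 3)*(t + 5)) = t + 5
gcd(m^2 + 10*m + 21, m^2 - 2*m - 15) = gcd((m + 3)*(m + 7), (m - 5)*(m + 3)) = m + 3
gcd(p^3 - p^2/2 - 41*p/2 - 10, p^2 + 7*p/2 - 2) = p + 4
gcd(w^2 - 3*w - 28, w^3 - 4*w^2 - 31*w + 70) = w - 7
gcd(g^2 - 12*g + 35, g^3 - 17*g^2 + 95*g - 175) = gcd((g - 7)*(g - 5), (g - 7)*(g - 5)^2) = g^2 - 12*g + 35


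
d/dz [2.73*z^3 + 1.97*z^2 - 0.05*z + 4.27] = 8.19*z^2 + 3.94*z - 0.05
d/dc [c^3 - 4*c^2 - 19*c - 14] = 3*c^2 - 8*c - 19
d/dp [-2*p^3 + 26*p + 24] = 26 - 6*p^2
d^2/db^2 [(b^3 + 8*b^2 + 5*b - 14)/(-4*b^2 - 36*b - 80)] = 3*(b^3 - 3*b^2 - 87*b - 241)/(b^6 + 27*b^5 + 303*b^4 + 1809*b^3 + 6060*b^2 + 10800*b + 8000)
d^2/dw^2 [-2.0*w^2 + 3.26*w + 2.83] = -4.00000000000000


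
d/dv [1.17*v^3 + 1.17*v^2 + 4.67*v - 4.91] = 3.51*v^2 + 2.34*v + 4.67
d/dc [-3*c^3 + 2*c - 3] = 2 - 9*c^2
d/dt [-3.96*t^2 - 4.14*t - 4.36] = -7.92*t - 4.14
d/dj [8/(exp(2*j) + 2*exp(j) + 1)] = -16*(exp(j) + 1)*exp(j)/(exp(2*j) + 2*exp(j) + 1)^2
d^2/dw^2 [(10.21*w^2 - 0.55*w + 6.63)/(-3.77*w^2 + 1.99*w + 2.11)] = (2.27373675443232e-13*w^4 - 137.562776*w^3 - 1052.694084*w^2 + 324.692004*w - 253.52092)/(53.582633*w^6 - 84.851013*w^5 - 45.178926*w^4 + 87.098519*w^3 + 25.285818*w^2 - 26.579037*w - 9.393931)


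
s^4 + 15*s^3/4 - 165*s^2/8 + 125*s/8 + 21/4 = (s - 2)*(s - 3/2)*(s + 1/4)*(s + 7)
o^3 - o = o*(o - 1)*(o + 1)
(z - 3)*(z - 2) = z^2 - 5*z + 6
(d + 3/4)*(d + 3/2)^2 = d^3 + 15*d^2/4 + 9*d/2 + 27/16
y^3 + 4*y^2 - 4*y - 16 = (y - 2)*(y + 2)*(y + 4)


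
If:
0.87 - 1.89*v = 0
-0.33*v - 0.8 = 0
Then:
No Solution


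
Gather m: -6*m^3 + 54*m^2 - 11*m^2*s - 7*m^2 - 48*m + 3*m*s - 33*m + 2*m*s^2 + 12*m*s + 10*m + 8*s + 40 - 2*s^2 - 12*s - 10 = -6*m^3 + m^2*(47 - 11*s) + m*(2*s^2 + 15*s - 71) - 2*s^2 - 4*s + 30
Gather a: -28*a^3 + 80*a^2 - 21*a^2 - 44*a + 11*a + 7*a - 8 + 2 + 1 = -28*a^3 + 59*a^2 - 26*a - 5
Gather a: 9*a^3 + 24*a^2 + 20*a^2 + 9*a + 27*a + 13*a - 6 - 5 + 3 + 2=9*a^3 + 44*a^2 + 49*a - 6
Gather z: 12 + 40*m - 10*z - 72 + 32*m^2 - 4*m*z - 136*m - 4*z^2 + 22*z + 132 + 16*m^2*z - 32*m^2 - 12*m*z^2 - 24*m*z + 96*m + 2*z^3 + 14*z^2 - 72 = 2*z^3 + z^2*(10 - 12*m) + z*(16*m^2 - 28*m + 12)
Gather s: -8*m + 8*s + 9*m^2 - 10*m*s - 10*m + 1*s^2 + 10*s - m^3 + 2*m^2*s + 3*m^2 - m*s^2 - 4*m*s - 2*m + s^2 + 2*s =-m^3 + 12*m^2 - 20*m + s^2*(2 - m) + s*(2*m^2 - 14*m + 20)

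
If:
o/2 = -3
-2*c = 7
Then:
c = -7/2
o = -6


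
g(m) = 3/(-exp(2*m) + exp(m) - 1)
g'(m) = 3*(2*exp(2*m) - exp(m))/(-exp(2*m) + exp(m) - 1)^2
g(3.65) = -0.00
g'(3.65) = 0.00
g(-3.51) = -3.09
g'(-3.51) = -0.09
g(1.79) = -0.10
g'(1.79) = 0.21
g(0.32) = -1.97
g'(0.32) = 3.14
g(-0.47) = -3.92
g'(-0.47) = 0.80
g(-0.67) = -4.00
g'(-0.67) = 0.06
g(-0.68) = -4.00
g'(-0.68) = 0.04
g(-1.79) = -3.48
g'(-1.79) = -0.45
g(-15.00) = -3.00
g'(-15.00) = 0.00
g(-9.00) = -3.00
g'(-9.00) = 0.00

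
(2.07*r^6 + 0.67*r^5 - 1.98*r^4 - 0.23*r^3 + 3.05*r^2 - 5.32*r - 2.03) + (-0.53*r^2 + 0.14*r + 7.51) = 2.07*r^6 + 0.67*r^5 - 1.98*r^4 - 0.23*r^3 + 2.52*r^2 - 5.18*r + 5.48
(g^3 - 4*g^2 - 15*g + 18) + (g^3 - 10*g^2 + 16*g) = 2*g^3 - 14*g^2 + g + 18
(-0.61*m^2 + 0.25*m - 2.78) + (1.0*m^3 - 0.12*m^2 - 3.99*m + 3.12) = 1.0*m^3 - 0.73*m^2 - 3.74*m + 0.34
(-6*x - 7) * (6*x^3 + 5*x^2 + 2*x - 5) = -36*x^4 - 72*x^3 - 47*x^2 + 16*x + 35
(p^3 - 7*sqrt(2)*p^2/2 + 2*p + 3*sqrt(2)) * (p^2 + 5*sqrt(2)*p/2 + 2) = p^5 - sqrt(2)*p^4 - 27*p^3/2 + sqrt(2)*p^2 + 19*p + 6*sqrt(2)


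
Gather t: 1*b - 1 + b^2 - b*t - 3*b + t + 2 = b^2 - 2*b + t*(1 - b) + 1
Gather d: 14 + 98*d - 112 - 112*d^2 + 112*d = -112*d^2 + 210*d - 98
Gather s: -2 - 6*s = -6*s - 2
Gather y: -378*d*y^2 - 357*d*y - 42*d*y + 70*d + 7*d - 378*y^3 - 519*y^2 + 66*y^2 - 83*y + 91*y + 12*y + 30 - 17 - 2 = 77*d - 378*y^3 + y^2*(-378*d - 453) + y*(20 - 399*d) + 11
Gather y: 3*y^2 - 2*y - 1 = 3*y^2 - 2*y - 1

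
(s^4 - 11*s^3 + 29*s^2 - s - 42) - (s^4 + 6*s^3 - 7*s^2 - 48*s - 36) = -17*s^3 + 36*s^2 + 47*s - 6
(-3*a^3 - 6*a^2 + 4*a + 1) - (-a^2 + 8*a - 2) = -3*a^3 - 5*a^2 - 4*a + 3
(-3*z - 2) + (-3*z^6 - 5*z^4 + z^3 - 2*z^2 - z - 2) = -3*z^6 - 5*z^4 + z^3 - 2*z^2 - 4*z - 4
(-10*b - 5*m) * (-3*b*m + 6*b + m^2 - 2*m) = 30*b^2*m - 60*b^2 + 5*b*m^2 - 10*b*m - 5*m^3 + 10*m^2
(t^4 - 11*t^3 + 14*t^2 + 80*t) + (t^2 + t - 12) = t^4 - 11*t^3 + 15*t^2 + 81*t - 12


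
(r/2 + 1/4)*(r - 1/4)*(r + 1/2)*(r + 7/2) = r^4/2 + 17*r^3/8 + 21*r^2/16 - r/32 - 7/64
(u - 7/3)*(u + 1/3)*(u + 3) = u^3 + u^2 - 61*u/9 - 7/3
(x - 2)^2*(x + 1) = x^3 - 3*x^2 + 4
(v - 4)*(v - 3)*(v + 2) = v^3 - 5*v^2 - 2*v + 24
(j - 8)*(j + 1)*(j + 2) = j^3 - 5*j^2 - 22*j - 16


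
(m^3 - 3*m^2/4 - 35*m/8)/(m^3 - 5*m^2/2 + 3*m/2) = (8*m^2 - 6*m - 35)/(4*(2*m^2 - 5*m + 3))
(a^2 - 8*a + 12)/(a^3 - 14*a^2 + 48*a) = (a - 2)/(a*(a - 8))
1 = 1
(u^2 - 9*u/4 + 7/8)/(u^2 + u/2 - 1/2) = (u - 7/4)/(u + 1)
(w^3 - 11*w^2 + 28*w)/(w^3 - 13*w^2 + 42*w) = (w - 4)/(w - 6)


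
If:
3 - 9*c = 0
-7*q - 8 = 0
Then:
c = 1/3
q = -8/7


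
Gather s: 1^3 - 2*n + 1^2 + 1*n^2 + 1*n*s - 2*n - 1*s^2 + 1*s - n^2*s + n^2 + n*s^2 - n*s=2*n^2 - 4*n + s^2*(n - 1) + s*(1 - n^2) + 2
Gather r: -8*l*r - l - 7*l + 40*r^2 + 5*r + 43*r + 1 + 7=-8*l + 40*r^2 + r*(48 - 8*l) + 8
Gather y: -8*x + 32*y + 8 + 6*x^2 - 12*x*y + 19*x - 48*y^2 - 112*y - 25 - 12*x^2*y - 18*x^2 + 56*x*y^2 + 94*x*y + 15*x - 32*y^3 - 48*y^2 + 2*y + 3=-12*x^2 + 26*x - 32*y^3 + y^2*(56*x - 96) + y*(-12*x^2 + 82*x - 78) - 14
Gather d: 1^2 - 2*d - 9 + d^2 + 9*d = d^2 + 7*d - 8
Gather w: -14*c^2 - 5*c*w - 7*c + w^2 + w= -14*c^2 - 7*c + w^2 + w*(1 - 5*c)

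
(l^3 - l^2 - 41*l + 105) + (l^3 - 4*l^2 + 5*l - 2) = 2*l^3 - 5*l^2 - 36*l + 103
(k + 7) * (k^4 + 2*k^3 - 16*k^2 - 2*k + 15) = k^5 + 9*k^4 - 2*k^3 - 114*k^2 + k + 105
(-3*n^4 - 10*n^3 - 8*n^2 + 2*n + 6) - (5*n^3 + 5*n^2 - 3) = -3*n^4 - 15*n^3 - 13*n^2 + 2*n + 9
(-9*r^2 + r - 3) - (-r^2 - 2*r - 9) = -8*r^2 + 3*r + 6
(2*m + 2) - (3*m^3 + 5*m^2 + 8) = -3*m^3 - 5*m^2 + 2*m - 6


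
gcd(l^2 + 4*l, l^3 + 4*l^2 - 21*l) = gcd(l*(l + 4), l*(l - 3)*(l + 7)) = l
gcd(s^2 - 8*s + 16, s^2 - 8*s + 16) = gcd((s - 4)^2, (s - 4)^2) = s^2 - 8*s + 16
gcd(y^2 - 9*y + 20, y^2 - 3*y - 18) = 1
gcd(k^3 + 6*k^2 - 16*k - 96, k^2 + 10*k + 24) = k^2 + 10*k + 24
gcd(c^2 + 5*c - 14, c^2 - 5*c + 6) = c - 2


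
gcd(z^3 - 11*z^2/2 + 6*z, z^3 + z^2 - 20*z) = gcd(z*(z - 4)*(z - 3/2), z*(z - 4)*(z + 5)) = z^2 - 4*z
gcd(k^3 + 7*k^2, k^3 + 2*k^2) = k^2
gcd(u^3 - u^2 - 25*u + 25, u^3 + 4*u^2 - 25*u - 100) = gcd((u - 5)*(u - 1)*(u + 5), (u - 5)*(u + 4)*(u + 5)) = u^2 - 25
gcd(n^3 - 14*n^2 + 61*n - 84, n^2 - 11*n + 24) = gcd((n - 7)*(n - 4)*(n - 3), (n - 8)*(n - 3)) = n - 3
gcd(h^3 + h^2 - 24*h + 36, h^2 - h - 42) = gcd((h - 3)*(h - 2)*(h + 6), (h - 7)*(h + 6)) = h + 6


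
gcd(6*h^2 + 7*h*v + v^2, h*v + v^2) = h + v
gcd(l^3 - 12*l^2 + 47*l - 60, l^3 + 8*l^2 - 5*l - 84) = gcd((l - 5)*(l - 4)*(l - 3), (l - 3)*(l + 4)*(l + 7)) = l - 3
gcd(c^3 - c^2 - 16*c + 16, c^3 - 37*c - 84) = c + 4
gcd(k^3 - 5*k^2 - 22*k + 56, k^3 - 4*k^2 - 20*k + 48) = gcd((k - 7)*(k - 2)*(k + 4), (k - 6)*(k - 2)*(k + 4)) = k^2 + 2*k - 8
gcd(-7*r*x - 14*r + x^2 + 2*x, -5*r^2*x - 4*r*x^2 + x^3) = 1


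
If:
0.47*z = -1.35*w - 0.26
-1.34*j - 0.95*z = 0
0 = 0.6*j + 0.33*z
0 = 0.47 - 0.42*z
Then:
No Solution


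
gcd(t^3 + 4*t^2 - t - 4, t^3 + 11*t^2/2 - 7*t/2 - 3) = t - 1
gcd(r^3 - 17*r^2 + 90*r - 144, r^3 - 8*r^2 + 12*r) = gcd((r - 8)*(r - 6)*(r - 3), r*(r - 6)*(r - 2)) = r - 6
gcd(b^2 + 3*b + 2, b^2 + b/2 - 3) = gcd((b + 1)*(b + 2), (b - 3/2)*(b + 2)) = b + 2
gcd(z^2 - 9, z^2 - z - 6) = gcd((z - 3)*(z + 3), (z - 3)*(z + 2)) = z - 3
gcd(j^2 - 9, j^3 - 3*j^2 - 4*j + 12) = j - 3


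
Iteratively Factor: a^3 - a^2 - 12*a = (a + 3)*(a^2 - 4*a) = (a - 4)*(a + 3)*(a)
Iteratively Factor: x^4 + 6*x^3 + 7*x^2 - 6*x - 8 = (x + 4)*(x^3 + 2*x^2 - x - 2) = (x + 2)*(x + 4)*(x^2 - 1) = (x - 1)*(x + 2)*(x + 4)*(x + 1)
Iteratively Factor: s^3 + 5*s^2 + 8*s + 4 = (s + 2)*(s^2 + 3*s + 2) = (s + 2)^2*(s + 1)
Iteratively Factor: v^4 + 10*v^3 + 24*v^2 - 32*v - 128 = (v - 2)*(v^3 + 12*v^2 + 48*v + 64) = (v - 2)*(v + 4)*(v^2 + 8*v + 16) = (v - 2)*(v + 4)^2*(v + 4)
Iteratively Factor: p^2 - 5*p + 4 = (p - 4)*(p - 1)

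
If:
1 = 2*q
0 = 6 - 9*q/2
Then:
No Solution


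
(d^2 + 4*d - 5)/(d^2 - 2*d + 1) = (d + 5)/(d - 1)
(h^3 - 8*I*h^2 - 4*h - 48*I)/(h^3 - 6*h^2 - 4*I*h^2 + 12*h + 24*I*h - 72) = (h - 4*I)/(h - 6)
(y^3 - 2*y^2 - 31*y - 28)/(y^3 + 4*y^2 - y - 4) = (y - 7)/(y - 1)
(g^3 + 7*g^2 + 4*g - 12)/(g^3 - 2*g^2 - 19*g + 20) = (g^2 + 8*g + 12)/(g^2 - g - 20)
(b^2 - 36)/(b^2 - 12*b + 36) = (b + 6)/(b - 6)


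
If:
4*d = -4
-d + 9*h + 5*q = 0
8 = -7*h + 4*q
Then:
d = -1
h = -44/71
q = 65/71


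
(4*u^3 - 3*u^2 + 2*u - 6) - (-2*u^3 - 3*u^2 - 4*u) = 6*u^3 + 6*u - 6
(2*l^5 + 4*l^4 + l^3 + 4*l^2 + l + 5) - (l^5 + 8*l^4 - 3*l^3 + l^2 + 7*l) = l^5 - 4*l^4 + 4*l^3 + 3*l^2 - 6*l + 5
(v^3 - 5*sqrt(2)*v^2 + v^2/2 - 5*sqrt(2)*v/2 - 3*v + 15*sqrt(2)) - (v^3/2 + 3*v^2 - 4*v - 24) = v^3/2 - 5*sqrt(2)*v^2 - 5*v^2/2 - 5*sqrt(2)*v/2 + v + 15*sqrt(2) + 24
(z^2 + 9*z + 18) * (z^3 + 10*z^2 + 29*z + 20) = z^5 + 19*z^4 + 137*z^3 + 461*z^2 + 702*z + 360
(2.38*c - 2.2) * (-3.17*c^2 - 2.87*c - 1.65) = -7.5446*c^3 + 0.143400000000001*c^2 + 2.387*c + 3.63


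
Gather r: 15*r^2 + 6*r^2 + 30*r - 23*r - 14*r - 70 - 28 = 21*r^2 - 7*r - 98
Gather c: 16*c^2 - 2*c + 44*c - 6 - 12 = 16*c^2 + 42*c - 18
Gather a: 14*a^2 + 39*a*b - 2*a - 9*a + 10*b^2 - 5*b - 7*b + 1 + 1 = 14*a^2 + a*(39*b - 11) + 10*b^2 - 12*b + 2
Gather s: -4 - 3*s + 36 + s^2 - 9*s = s^2 - 12*s + 32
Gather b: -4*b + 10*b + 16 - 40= 6*b - 24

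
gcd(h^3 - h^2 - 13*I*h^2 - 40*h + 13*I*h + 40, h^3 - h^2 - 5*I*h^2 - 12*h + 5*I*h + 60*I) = h - 5*I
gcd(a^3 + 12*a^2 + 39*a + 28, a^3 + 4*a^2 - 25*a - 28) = a^2 + 8*a + 7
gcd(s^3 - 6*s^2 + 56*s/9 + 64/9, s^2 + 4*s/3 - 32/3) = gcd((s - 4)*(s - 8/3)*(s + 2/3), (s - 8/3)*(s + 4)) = s - 8/3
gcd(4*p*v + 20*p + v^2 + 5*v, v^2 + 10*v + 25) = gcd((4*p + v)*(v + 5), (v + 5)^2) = v + 5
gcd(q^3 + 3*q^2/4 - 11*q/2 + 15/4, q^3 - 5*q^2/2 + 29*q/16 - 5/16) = q^2 - 9*q/4 + 5/4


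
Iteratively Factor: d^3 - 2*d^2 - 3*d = (d + 1)*(d^2 - 3*d) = (d - 3)*(d + 1)*(d)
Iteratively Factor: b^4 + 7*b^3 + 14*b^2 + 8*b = (b + 2)*(b^3 + 5*b^2 + 4*b) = b*(b + 2)*(b^2 + 5*b + 4) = b*(b + 1)*(b + 2)*(b + 4)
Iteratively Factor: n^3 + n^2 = (n + 1)*(n^2) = n*(n + 1)*(n)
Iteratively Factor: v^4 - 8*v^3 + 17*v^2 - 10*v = (v - 2)*(v^3 - 6*v^2 + 5*v) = (v - 2)*(v - 1)*(v^2 - 5*v) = (v - 5)*(v - 2)*(v - 1)*(v)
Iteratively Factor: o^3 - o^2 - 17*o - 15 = (o + 3)*(o^2 - 4*o - 5) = (o + 1)*(o + 3)*(o - 5)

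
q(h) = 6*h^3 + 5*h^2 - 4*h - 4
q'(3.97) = 319.40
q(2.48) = 108.35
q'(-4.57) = 326.23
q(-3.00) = -109.00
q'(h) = 18*h^2 + 10*h - 4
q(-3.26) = -145.70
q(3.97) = 434.35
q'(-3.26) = 154.70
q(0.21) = -4.56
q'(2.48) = 131.51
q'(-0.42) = -5.02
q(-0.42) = -1.88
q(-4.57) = -453.96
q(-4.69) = -494.23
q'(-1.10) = 6.78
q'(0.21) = -1.11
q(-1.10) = -1.54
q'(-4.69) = 345.03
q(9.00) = 4739.00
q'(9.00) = 1544.00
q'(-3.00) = 128.00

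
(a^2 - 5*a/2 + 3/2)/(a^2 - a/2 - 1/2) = (2*a - 3)/(2*a + 1)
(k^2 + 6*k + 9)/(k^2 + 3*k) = (k + 3)/k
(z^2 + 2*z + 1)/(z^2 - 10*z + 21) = (z^2 + 2*z + 1)/(z^2 - 10*z + 21)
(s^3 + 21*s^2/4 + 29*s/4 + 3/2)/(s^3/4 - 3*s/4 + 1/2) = (4*s^2 + 13*s + 3)/(s^2 - 2*s + 1)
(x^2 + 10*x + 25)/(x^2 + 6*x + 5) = (x + 5)/(x + 1)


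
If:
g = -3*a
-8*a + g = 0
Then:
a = 0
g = 0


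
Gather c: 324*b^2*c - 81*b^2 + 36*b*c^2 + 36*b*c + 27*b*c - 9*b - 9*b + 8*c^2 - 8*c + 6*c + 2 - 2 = -81*b^2 - 18*b + c^2*(36*b + 8) + c*(324*b^2 + 63*b - 2)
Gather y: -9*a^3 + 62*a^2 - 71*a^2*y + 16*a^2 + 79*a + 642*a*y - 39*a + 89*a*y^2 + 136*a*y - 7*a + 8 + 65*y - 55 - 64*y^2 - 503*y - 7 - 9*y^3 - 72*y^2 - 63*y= -9*a^3 + 78*a^2 + 33*a - 9*y^3 + y^2*(89*a - 136) + y*(-71*a^2 + 778*a - 501) - 54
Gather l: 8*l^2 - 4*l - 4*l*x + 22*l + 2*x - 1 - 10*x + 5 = 8*l^2 + l*(18 - 4*x) - 8*x + 4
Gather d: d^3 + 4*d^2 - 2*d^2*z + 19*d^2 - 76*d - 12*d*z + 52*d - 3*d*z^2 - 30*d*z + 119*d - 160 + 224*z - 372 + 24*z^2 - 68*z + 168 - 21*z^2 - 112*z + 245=d^3 + d^2*(23 - 2*z) + d*(-3*z^2 - 42*z + 95) + 3*z^2 + 44*z - 119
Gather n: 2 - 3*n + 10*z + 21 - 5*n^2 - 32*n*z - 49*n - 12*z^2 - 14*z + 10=-5*n^2 + n*(-32*z - 52) - 12*z^2 - 4*z + 33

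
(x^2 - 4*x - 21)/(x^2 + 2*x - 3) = (x - 7)/(x - 1)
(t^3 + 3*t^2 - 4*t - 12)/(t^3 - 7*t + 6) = (t + 2)/(t - 1)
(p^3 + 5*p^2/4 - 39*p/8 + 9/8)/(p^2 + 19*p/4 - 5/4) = (2*p^2 + 3*p - 9)/(2*(p + 5))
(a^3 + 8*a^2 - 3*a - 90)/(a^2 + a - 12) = (a^2 + 11*a + 30)/(a + 4)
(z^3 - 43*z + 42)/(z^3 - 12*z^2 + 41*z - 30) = (z + 7)/(z - 5)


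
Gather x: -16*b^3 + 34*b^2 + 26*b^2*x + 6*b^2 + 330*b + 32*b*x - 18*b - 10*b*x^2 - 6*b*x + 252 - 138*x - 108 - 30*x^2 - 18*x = -16*b^3 + 40*b^2 + 312*b + x^2*(-10*b - 30) + x*(26*b^2 + 26*b - 156) + 144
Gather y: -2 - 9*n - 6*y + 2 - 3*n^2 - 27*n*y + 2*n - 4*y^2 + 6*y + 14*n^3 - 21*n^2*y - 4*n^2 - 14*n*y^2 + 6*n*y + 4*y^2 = 14*n^3 - 7*n^2 - 14*n*y^2 - 7*n + y*(-21*n^2 - 21*n)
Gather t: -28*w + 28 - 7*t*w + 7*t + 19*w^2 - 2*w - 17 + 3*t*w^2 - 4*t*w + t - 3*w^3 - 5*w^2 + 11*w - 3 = t*(3*w^2 - 11*w + 8) - 3*w^3 + 14*w^2 - 19*w + 8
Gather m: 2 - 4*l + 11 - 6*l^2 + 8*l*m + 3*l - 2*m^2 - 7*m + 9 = -6*l^2 - l - 2*m^2 + m*(8*l - 7) + 22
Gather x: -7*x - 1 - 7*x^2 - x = -7*x^2 - 8*x - 1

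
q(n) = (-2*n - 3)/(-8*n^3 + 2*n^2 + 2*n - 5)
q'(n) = (-2*n - 3)*(24*n^2 - 4*n - 2)/(-8*n^3 + 2*n^2 + 2*n - 5)^2 - 2/(-8*n^3 + 2*n^2 + 2*n - 5)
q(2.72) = 0.06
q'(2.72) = -0.05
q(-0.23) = 0.48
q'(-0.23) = 0.36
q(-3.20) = 0.01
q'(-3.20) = 0.00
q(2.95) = 0.05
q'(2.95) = -0.04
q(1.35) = 0.31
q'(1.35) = -0.51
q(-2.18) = 0.02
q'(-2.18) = -0.00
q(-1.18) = -0.07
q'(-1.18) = -0.55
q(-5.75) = 0.01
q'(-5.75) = 0.00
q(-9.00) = 0.00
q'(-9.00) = 0.00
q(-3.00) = 0.01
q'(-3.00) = 0.00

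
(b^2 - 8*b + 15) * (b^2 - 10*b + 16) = b^4 - 18*b^3 + 111*b^2 - 278*b + 240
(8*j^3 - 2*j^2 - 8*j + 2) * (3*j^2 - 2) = 24*j^5 - 6*j^4 - 40*j^3 + 10*j^2 + 16*j - 4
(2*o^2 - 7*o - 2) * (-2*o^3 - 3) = -4*o^5 + 14*o^4 + 4*o^3 - 6*o^2 + 21*o + 6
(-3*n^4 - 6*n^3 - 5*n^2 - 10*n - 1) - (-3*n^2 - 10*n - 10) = -3*n^4 - 6*n^3 - 2*n^2 + 9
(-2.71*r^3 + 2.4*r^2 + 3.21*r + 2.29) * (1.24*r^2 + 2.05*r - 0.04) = -3.3604*r^5 - 2.5795*r^4 + 9.0088*r^3 + 9.3241*r^2 + 4.5661*r - 0.0916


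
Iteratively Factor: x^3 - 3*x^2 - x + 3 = (x - 1)*(x^2 - 2*x - 3) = (x - 1)*(x + 1)*(x - 3)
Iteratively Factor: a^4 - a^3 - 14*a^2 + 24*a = (a + 4)*(a^3 - 5*a^2 + 6*a) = (a - 3)*(a + 4)*(a^2 - 2*a) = (a - 3)*(a - 2)*(a + 4)*(a)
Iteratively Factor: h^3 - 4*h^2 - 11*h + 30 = (h - 5)*(h^2 + h - 6) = (h - 5)*(h + 3)*(h - 2)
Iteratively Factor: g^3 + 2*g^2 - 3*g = (g - 1)*(g^2 + 3*g) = (g - 1)*(g + 3)*(g)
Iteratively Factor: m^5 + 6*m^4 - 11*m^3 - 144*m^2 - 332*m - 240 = (m + 2)*(m^4 + 4*m^3 - 19*m^2 - 106*m - 120) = (m + 2)*(m + 4)*(m^3 - 19*m - 30) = (m - 5)*(m + 2)*(m + 4)*(m^2 + 5*m + 6) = (m - 5)*(m + 2)*(m + 3)*(m + 4)*(m + 2)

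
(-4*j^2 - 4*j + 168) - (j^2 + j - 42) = -5*j^2 - 5*j + 210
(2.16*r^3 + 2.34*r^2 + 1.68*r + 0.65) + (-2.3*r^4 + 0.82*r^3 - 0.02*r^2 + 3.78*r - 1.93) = -2.3*r^4 + 2.98*r^3 + 2.32*r^2 + 5.46*r - 1.28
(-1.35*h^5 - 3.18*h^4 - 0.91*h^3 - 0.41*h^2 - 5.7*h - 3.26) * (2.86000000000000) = -3.861*h^5 - 9.0948*h^4 - 2.6026*h^3 - 1.1726*h^2 - 16.302*h - 9.3236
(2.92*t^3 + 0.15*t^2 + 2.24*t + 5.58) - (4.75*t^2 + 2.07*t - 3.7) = 2.92*t^3 - 4.6*t^2 + 0.17*t + 9.28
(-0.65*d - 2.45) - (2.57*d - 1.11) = -3.22*d - 1.34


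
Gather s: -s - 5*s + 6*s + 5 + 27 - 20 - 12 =0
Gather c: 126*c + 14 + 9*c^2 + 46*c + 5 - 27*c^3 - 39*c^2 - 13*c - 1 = -27*c^3 - 30*c^2 + 159*c + 18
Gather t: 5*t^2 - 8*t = 5*t^2 - 8*t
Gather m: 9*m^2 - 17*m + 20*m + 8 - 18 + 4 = 9*m^2 + 3*m - 6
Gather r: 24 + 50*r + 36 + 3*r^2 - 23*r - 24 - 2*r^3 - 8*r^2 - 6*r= -2*r^3 - 5*r^2 + 21*r + 36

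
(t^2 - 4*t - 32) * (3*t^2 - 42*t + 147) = 3*t^4 - 54*t^3 + 219*t^2 + 756*t - 4704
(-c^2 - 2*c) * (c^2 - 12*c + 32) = -c^4 + 10*c^3 - 8*c^2 - 64*c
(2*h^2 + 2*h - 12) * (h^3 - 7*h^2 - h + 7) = 2*h^5 - 12*h^4 - 28*h^3 + 96*h^2 + 26*h - 84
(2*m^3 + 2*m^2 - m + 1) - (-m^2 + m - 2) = 2*m^3 + 3*m^2 - 2*m + 3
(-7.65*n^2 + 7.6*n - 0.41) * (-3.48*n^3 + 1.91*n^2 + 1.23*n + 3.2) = 26.622*n^5 - 41.0595*n^4 + 6.5333*n^3 - 15.9151*n^2 + 23.8157*n - 1.312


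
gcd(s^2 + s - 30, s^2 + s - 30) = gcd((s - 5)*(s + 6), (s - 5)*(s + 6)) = s^2 + s - 30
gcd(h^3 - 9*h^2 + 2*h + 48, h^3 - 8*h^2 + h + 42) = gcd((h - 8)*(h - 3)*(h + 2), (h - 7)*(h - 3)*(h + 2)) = h^2 - h - 6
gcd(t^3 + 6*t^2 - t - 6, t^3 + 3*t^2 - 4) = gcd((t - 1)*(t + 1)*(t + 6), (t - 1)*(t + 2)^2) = t - 1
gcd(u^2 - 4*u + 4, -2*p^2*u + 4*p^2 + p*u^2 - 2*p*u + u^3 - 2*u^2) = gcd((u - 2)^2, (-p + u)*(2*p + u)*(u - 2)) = u - 2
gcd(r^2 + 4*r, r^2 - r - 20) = r + 4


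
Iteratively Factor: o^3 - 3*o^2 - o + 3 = (o - 1)*(o^2 - 2*o - 3) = (o - 3)*(o - 1)*(o + 1)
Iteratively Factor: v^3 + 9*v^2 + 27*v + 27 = (v + 3)*(v^2 + 6*v + 9) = (v + 3)^2*(v + 3)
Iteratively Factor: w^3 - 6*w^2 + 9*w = (w - 3)*(w^2 - 3*w) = (w - 3)^2*(w)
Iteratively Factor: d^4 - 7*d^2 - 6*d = (d + 2)*(d^3 - 2*d^2 - 3*d) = (d + 1)*(d + 2)*(d^2 - 3*d) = d*(d + 1)*(d + 2)*(d - 3)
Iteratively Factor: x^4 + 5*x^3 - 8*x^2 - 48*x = (x)*(x^3 + 5*x^2 - 8*x - 48) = x*(x - 3)*(x^2 + 8*x + 16) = x*(x - 3)*(x + 4)*(x + 4)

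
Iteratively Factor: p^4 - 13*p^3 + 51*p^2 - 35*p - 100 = (p - 5)*(p^3 - 8*p^2 + 11*p + 20) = (p - 5)*(p + 1)*(p^2 - 9*p + 20) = (p - 5)^2*(p + 1)*(p - 4)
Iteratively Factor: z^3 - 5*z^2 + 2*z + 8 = (z + 1)*(z^2 - 6*z + 8) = (z - 2)*(z + 1)*(z - 4)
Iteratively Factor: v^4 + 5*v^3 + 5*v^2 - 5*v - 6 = (v + 3)*(v^3 + 2*v^2 - v - 2) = (v - 1)*(v + 3)*(v^2 + 3*v + 2) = (v - 1)*(v + 1)*(v + 3)*(v + 2)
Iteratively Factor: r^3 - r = (r - 1)*(r^2 + r) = (r - 1)*(r + 1)*(r)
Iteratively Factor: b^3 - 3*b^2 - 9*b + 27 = (b + 3)*(b^2 - 6*b + 9) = (b - 3)*(b + 3)*(b - 3)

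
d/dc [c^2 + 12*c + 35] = 2*c + 12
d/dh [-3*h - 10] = -3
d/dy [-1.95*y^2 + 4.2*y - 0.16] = 4.2 - 3.9*y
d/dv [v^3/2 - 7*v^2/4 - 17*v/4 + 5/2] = 3*v^2/2 - 7*v/2 - 17/4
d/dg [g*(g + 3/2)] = 2*g + 3/2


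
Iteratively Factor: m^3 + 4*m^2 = (m)*(m^2 + 4*m) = m^2*(m + 4)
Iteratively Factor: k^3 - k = (k - 1)*(k^2 + k) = k*(k - 1)*(k + 1)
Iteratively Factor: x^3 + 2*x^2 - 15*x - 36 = (x + 3)*(x^2 - x - 12) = (x - 4)*(x + 3)*(x + 3)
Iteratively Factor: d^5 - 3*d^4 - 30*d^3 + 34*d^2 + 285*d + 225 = (d - 5)*(d^4 + 2*d^3 - 20*d^2 - 66*d - 45) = (d - 5)^2*(d^3 + 7*d^2 + 15*d + 9) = (d - 5)^2*(d + 3)*(d^2 + 4*d + 3) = (d - 5)^2*(d + 1)*(d + 3)*(d + 3)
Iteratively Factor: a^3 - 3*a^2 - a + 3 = (a - 1)*(a^2 - 2*a - 3) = (a - 1)*(a + 1)*(a - 3)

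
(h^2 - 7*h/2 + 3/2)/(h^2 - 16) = (2*h^2 - 7*h + 3)/(2*(h^2 - 16))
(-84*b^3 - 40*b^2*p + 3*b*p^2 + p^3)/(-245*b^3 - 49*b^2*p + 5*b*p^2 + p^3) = (-12*b^2 - 4*b*p + p^2)/(-35*b^2 - 2*b*p + p^2)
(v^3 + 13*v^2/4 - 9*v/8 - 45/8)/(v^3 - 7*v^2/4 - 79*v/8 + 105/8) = (2*v + 3)/(2*v - 7)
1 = 1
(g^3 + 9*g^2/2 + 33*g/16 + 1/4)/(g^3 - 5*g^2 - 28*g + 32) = (g^2 + g/2 + 1/16)/(g^2 - 9*g + 8)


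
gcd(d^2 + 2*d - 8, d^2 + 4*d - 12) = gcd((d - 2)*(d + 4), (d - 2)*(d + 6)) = d - 2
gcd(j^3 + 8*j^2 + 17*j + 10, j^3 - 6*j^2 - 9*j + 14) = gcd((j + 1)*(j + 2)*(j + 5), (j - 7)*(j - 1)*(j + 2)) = j + 2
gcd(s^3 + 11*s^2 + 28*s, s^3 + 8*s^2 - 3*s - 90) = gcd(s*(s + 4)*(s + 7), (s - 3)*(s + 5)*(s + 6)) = 1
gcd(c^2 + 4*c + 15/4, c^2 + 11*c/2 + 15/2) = c + 5/2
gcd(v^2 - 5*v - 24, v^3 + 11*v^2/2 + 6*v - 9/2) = v + 3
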